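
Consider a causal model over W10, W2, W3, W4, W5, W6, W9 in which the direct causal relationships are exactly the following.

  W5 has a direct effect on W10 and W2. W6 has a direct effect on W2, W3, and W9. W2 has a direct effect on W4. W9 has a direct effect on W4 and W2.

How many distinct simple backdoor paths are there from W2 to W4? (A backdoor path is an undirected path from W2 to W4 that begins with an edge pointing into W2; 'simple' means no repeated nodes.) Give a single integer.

A backdoor path from W2 to W4 is any simple undirected path whose first edge points into W2 (i.e. leaves W2 via a parent).
Parents of W2: {W5, W6, W9}.
Enumerating:
  P1: W2 <- W6 -> W9 -> W4
  P2: W2 <- W9 -> W4
That exhausts the simple backdoor paths. Count: 2.

2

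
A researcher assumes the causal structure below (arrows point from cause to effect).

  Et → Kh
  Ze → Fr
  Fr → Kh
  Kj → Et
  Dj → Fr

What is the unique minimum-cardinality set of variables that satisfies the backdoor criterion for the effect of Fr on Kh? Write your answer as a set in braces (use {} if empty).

Variables eligible for adjustment (non-descendants of Fr, excluding Fr and Kh): {Dj, Et, Kj, Ze}.
Backdoor paths from Fr to Kh:
  (none)
With no backdoor paths the empty set already satisfies the criterion, and it is trivially minimal.

{}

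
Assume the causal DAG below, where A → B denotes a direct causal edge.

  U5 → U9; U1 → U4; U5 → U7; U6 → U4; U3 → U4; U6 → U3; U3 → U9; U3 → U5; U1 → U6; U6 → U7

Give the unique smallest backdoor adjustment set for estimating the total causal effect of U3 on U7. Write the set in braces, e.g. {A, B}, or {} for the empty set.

{U6}

Variables eligible for adjustment (non-descendants of U3, excluding U3 and U7): {U1, U6}.
Backdoor paths from U3 to U7:
  P1: U3 <- U6 -> U7
The empty set is not sufficient: P1 (U3 <- U6 -> U7) has no collider blocking it and no conditioned non-collider, so it is open.
Try {U6}:
  P1: blocked at fork node U6 ∈ conditioning set.
{U6} contains no descendant of U3 and blocks every backdoor path.
No other singleton works — e.g. {U1} leaves P1 open — so {U6} is the unique smallest valid adjustment set.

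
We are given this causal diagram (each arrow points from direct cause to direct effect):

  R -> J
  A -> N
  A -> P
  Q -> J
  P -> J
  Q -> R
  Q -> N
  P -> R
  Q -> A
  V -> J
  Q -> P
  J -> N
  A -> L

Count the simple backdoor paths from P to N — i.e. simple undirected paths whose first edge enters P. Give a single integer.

8

A backdoor path from P to N is any simple undirected path whose first edge points into P (i.e. leaves P via a parent).
Parents of P: {A, Q}.
Enumerating:
  P1: P <- Q -> A -> N
  P2: P <- Q -> R -> J -> N
  P3: P <- Q -> J -> N
  P4: P <- Q -> N
  P5: P <- A <- Q -> R -> J -> N
  P6: P <- A <- Q -> J -> N
  P7: P <- A <- Q -> N
  P8: P <- A -> N
That exhausts the simple backdoor paths. Count: 8.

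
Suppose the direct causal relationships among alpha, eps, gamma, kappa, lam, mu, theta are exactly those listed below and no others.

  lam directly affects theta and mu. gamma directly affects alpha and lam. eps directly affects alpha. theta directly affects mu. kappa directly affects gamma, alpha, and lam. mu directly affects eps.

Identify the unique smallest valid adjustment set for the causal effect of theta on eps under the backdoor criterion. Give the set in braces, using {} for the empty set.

{lam}

Variables eligible for adjustment (non-descendants of theta, excluding theta and eps): {gamma, kappa, lam}.
Backdoor paths from theta to eps:
  P1: theta <- lam <- kappa -> gamma -> alpha <- eps
  P2: theta <- lam <- kappa -> alpha <- eps
  P3: theta <- lam <- gamma <- kappa -> alpha <- eps
  P4: theta <- lam <- gamma -> alpha <- eps
  P5: theta <- lam -> mu -> eps
The empty set is not sufficient: P5 (theta <- lam -> mu -> eps) has no collider blocking it and no conditioned non-collider, so it is open.
Try {lam}:
  P1: blocked at chain node lam ∈ conditioning set.
  P2: blocked at chain node lam ∈ conditioning set.
  P3: blocked at chain node lam ∈ conditioning set.
  P4: blocked at chain node lam ∈ conditioning set.
  P5: blocked at fork node lam ∈ conditioning set.
{lam} contains no descendant of theta and blocks every backdoor path.
No other singleton works — e.g. {kappa} leaves P5 open — so {lam} is the unique smallest valid adjustment set.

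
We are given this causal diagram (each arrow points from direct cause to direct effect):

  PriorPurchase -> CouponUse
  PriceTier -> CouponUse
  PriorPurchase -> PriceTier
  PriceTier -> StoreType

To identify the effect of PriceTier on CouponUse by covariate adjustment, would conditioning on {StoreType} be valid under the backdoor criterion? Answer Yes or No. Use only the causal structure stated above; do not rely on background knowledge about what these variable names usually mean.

No

Backdoor paths from PriceTier to CouponUse (paths whose first edge points into PriceTier):
  P1: PriceTier <- PriorPurchase -> CouponUse
Condition 1 (no descendant of PriceTier in the set): FAILS — StoreType is a descendant of PriceTier.
Condition 2 (every backdoor path blocked by {StoreType}):
  P1: open — no interior node is in the conditioning set.
{StoreType} does not satisfy the backdoor criterion.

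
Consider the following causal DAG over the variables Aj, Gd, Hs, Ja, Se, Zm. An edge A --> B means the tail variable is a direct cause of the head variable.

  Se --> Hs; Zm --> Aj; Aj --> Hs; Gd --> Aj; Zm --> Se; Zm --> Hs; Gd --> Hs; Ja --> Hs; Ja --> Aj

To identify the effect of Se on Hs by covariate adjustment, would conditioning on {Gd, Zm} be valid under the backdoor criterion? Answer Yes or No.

Yes

Backdoor paths from Se to Hs (paths whose first edge points into Se):
  P1: Se <- Zm -> Aj <- Gd -> Hs
  P2: Se <- Zm -> Aj <- Ja -> Hs
  P3: Se <- Zm -> Aj -> Hs
  P4: Se <- Zm -> Hs
Condition 1 (no descendant of Se in the set): holds — descendants of Se are {Hs}; none are in {Gd, Zm}.
Condition 2 (every backdoor path blocked by {Gd, Zm}):
  P1: blocked at fork node Zm ∈ conditioning set.
  P2: blocked at fork node Zm ∈ conditioning set.
  P3: blocked at fork node Zm ∈ conditioning set.
  P4: blocked at fork node Zm ∈ conditioning set.
{Gd, Zm} satisfies the backdoor criterion.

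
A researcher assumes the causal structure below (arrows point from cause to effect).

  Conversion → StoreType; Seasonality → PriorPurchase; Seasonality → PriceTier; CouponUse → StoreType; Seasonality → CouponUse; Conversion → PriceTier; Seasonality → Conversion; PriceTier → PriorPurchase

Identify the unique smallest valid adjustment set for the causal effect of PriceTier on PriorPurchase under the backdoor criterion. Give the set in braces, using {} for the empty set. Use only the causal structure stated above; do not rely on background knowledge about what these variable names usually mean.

Variables eligible for adjustment (non-descendants of PriceTier, excluding PriceTier and PriorPurchase): {Conversion, CouponUse, Seasonality, StoreType}.
Backdoor paths from PriceTier to PriorPurchase:
  P1: PriceTier <- Seasonality -> PriorPurchase
  P2: PriceTier <- Conversion <- Seasonality -> PriorPurchase
  P3: PriceTier <- Conversion -> StoreType <- CouponUse <- Seasonality -> PriorPurchase
The empty set is not sufficient: P1 (PriceTier <- Seasonality -> PriorPurchase) has no collider blocking it and no conditioned non-collider, so it is open.
Try {Seasonality}:
  P1: blocked at fork node Seasonality ∈ conditioning set.
  P2: blocked at fork node Seasonality ∈ conditioning set.
  P3: blocked at collider StoreType (neither it nor any descendant is in the conditioning set).
{Seasonality} contains no descendant of PriceTier and blocks every backdoor path.
No other singleton works — e.g. {Conversion} leaves P1 open — so {Seasonality} is the unique smallest valid adjustment set.

{Seasonality}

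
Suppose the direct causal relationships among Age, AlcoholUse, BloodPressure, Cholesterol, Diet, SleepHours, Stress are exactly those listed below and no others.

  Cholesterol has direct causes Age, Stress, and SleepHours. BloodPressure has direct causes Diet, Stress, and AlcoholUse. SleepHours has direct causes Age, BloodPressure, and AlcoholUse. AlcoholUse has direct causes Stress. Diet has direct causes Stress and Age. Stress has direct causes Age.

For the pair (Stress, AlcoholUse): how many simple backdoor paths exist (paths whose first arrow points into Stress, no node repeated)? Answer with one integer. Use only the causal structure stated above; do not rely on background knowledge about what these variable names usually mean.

6

A backdoor path from Stress to AlcoholUse is any simple undirected path whose first edge points into Stress (i.e. leaves Stress via a parent).
Parents of Stress: {Age}.
Enumerating:
  P1: Stress <- Age -> Diet -> BloodPressure <- AlcoholUse
  P2: Stress <- Age -> Diet -> BloodPressure -> SleepHours <- AlcoholUse
  P3: Stress <- Age -> SleepHours <- AlcoholUse
  P4: Stress <- Age -> SleepHours <- BloodPressure <- AlcoholUse
  P5: Stress <- Age -> Cholesterol <- SleepHours <- AlcoholUse
  P6: Stress <- Age -> Cholesterol <- SleepHours <- BloodPressure <- AlcoholUse
That exhausts the simple backdoor paths. Count: 6.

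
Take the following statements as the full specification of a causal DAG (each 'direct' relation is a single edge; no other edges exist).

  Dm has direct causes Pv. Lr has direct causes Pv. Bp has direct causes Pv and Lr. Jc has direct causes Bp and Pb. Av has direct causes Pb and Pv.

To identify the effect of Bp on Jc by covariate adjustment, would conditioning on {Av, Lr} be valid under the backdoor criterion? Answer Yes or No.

Backdoor paths from Bp to Jc (paths whose first edge points into Bp):
  P1: Bp <- Pv -> Av <- Pb -> Jc
  P2: Bp <- Lr <- Pv -> Av <- Pb -> Jc
Condition 1 (no descendant of Bp in the set): holds — descendants of Bp are {Jc}; none are in {Av, Lr}.
Condition 2 (every backdoor path blocked by {Av, Lr}):
  P1: open — collider(s) Av are conditioned on (or have a conditioned descendant) and no non-collider on the path is in the set.
  P2: blocked at chain node Lr ∈ conditioning set.
{Av, Lr} does not satisfy the backdoor criterion.

No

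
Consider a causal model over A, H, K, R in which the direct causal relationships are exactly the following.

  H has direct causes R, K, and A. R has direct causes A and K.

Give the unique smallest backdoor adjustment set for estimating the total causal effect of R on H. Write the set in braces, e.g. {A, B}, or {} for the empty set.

{A, K}

Variables eligible for adjustment (non-descendants of R, excluding R and H): {A, K}.
Backdoor paths from R to H:
  P1: R <- K -> H
  P2: R <- A -> H
The empty set is not sufficient: P1 (R <- K -> H) has no collider blocking it and no conditioned non-collider, so it is open.
Try {A, K}:
  P1: blocked at fork node K ∈ conditioning set.
  P2: blocked at fork node A ∈ conditioning set.
{A, K} contains no descendant of R and blocks every backdoor path.
Every element of {A, K} is needed (dropping A leaves P2 open; dropping K leaves P1 open), so no proper subset is valid.
Among all size-2 subsets of the eligible variables, only {A, K} blocks every backdoor path, so it is the unique smallest valid adjustment set.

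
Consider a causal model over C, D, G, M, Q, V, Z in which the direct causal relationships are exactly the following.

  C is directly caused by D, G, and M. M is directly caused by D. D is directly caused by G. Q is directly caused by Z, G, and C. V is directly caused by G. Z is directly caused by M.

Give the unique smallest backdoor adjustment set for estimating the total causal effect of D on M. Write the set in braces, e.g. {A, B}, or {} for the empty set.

Variables eligible for adjustment (non-descendants of D, excluding D and M): {G, V}.
Backdoor paths from D to M:
  P1: D <- G -> C <- M
  P2: D <- G -> C -> Q <- Z <- M
  P3: D <- G -> Q <- Z <- M
  P4: D <- G -> Q <- C <- M
Each backdoor path contains an unconditioned collider, so every path is already blocked with the empty conditioning set:
  P1: blocked at collider C (neither it nor any descendant is in the conditioning set).
  P2: blocked at collider Q (neither it nor any descendant is in the conditioning set).
  P3: blocked at collider Q (neither it nor any descendant is in the conditioning set).
  P4: blocked at collider Q (neither it nor any descendant is in the conditioning set).
The empty set is therefore the unique smallest valid set.

{}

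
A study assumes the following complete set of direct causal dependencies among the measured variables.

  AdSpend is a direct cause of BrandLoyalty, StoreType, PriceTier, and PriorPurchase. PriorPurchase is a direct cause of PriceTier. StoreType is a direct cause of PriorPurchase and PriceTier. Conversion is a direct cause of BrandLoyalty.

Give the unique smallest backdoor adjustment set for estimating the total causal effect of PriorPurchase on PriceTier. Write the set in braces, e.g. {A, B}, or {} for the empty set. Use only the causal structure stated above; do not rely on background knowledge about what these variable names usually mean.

Variables eligible for adjustment (non-descendants of PriorPurchase, excluding PriorPurchase and PriceTier): {AdSpend, BrandLoyalty, Conversion, StoreType}.
Backdoor paths from PriorPurchase to PriceTier:
  P1: PriorPurchase <- AdSpend -> StoreType -> PriceTier
  P2: PriorPurchase <- AdSpend -> PriceTier
  P3: PriorPurchase <- StoreType <- AdSpend -> PriceTier
  P4: PriorPurchase <- StoreType -> PriceTier
The empty set is not sufficient: P1 (PriorPurchase <- AdSpend -> StoreType -> PriceTier) has no collider blocking it and no conditioned non-collider, so it is open.
Try {AdSpend, StoreType}:
  P1: blocked at fork node AdSpend ∈ conditioning set.
  P2: blocked at fork node AdSpend ∈ conditioning set.
  P3: blocked at chain node StoreType ∈ conditioning set.
  P4: blocked at fork node StoreType ∈ conditioning set.
{AdSpend, StoreType} contains no descendant of PriorPurchase and blocks every backdoor path.
Every element of {AdSpend, StoreType} is needed (dropping AdSpend leaves P2 open; dropping StoreType leaves P4 open), so no proper subset is valid.
Among all size-2 subsets of the eligible variables, only {AdSpend, StoreType} blocks every backdoor path, so it is the unique smallest valid adjustment set.

{AdSpend, StoreType}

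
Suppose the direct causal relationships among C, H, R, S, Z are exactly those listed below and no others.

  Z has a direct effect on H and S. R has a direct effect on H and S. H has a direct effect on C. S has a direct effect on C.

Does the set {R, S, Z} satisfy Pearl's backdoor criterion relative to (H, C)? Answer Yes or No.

Yes

Backdoor paths from H to C (paths whose first edge points into H):
  P1: H <- Z -> S -> C
  P2: H <- R -> S -> C
Condition 1 (no descendant of H in the set): holds — descendants of H are {C}; none are in {R, S, Z}.
Condition 2 (every backdoor path blocked by {R, S, Z}):
  P1: blocked at fork node Z ∈ conditioning set.
  P2: blocked at fork node R ∈ conditioning set.
{R, S, Z} satisfies the backdoor criterion.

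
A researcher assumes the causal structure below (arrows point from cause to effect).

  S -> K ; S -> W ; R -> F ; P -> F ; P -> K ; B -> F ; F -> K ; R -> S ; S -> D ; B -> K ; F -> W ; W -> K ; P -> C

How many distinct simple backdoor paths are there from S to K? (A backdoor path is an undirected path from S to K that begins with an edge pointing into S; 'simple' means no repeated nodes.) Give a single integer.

4

A backdoor path from S to K is any simple undirected path whose first edge points into S (i.e. leaves S via a parent).
Parents of S: {R}.
Enumerating:
  P1: S <- R -> F <- P -> K
  P2: S <- R -> F <- B -> K
  P3: S <- R -> F -> W -> K
  P4: S <- R -> F -> K
That exhausts the simple backdoor paths. Count: 4.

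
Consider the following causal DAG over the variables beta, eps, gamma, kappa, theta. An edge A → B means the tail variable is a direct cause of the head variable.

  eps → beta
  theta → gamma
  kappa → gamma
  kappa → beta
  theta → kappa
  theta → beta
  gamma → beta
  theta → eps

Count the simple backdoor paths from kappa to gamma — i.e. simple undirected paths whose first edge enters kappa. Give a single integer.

3

A backdoor path from kappa to gamma is any simple undirected path whose first edge points into kappa (i.e. leaves kappa via a parent).
Parents of kappa: {theta}.
Enumerating:
  P1: kappa <- theta -> gamma
  P2: kappa <- theta -> eps -> beta <- gamma
  P3: kappa <- theta -> beta <- gamma
That exhausts the simple backdoor paths. Count: 3.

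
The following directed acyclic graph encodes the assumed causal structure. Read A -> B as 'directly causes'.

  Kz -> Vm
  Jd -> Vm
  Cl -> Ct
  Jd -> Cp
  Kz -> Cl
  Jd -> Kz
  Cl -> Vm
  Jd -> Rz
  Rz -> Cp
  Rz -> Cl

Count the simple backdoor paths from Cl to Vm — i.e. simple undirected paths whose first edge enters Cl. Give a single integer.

6

A backdoor path from Cl to Vm is any simple undirected path whose first edge points into Cl (i.e. leaves Cl via a parent).
Parents of Cl: {Kz, Rz}.
Enumerating:
  P1: Cl <- Kz <- Jd -> Vm
  P2: Cl <- Kz -> Vm
  P3: Cl <- Rz <- Jd -> Kz -> Vm
  P4: Cl <- Rz <- Jd -> Vm
  P5: Cl <- Rz -> Cp <- Jd -> Kz -> Vm
  P6: Cl <- Rz -> Cp <- Jd -> Vm
That exhausts the simple backdoor paths. Count: 6.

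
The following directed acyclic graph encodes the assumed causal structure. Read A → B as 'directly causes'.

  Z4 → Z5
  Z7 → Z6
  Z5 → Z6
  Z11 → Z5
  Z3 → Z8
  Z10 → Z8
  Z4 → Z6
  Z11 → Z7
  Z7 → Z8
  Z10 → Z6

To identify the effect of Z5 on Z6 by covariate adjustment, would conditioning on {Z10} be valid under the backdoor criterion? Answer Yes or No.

Backdoor paths from Z5 to Z6 (paths whose first edge points into Z5):
  P1: Z5 <- Z4 -> Z6
  P2: Z5 <- Z11 -> Z7 -> Z6
  P3: Z5 <- Z11 -> Z7 -> Z8 <- Z10 -> Z6
Condition 1 (no descendant of Z5 in the set): holds — descendants of Z5 are {Z6}; none are in {Z10}.
Condition 2 (every backdoor path blocked by {Z10}):
  P1: open — no interior node is in the conditioning set.
  P2: open — no interior node is in the conditioning set.
  P3: blocked at collider Z8 (neither it nor any descendant is in the conditioning set).
{Z10} does not satisfy the backdoor criterion.

No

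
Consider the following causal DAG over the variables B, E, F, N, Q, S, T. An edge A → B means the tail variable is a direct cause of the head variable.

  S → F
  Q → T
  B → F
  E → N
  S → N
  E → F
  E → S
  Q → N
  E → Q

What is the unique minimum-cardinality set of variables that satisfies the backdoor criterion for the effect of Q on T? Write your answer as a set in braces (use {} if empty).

{}

Variables eligible for adjustment (non-descendants of Q, excluding Q and T): {B, E, F, S}.
Backdoor paths from Q to T:
  (none)
With no backdoor paths the empty set already satisfies the criterion, and it is trivially minimal.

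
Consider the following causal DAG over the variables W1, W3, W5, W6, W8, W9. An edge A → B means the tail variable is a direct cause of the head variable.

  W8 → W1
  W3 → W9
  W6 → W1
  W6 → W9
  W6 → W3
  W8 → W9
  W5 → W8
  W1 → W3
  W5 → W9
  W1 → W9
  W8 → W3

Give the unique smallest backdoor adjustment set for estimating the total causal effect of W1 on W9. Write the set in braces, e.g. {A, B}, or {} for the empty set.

Variables eligible for adjustment (non-descendants of W1, excluding W1 and W9): {W5, W6, W8}.
Backdoor paths from W1 to W9:
  P1: W1 <- W6 -> W3 <- W8 <- W5 -> W9
  P2: W1 <- W6 -> W3 <- W8 -> W9
  P3: W1 <- W6 -> W3 -> W9
  P4: W1 <- W6 -> W9
  P5: W1 <- W8 <- W5 -> W9
  P6: W1 <- W8 -> W3 <- W6 -> W9
  P7: W1 <- W8 -> W3 -> W9
  P8: W1 <- W8 -> W9
The empty set is not sufficient: P3 (W1 <- W6 -> W3 -> W9) has no collider blocking it and no conditioned non-collider, so it is open.
Try {W6, W8}:
  P1: blocked at fork node W6 ∈ conditioning set.
  P2: blocked at fork node W6 ∈ conditioning set.
  P3: blocked at fork node W6 ∈ conditioning set.
  P4: blocked at fork node W6 ∈ conditioning set.
  P5: blocked at chain node W8 ∈ conditioning set.
  P6: blocked at fork node W8 ∈ conditioning set.
  P7: blocked at fork node W8 ∈ conditioning set.
  P8: blocked at fork node W8 ∈ conditioning set.
{W6, W8} contains no descendant of W1 and blocks every backdoor path.
Every element of {W6, W8} is needed (dropping W6 leaves P3 open; dropping W8 leaves P5 open), so no proper subset is valid.
Among all size-2 subsets of the eligible variables, only {W6, W8} blocks every backdoor path, so it is the unique smallest valid adjustment set.

{W6, W8}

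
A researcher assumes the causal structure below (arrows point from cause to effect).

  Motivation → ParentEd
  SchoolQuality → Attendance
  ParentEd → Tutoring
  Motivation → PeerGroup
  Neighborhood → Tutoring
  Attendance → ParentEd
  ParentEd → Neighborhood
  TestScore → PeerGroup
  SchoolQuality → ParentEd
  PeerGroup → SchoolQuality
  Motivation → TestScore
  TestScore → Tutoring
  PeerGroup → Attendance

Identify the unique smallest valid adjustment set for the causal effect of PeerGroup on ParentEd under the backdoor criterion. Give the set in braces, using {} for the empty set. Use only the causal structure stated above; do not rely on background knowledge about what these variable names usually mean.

Variables eligible for adjustment (non-descendants of PeerGroup, excluding PeerGroup and ParentEd): {Motivation, TestScore}.
Backdoor paths from PeerGroup to ParentEd:
  P1: PeerGroup <- Motivation -> TestScore -> Tutoring <- ParentEd
  P2: PeerGroup <- Motivation -> TestScore -> Tutoring <- Neighborhood <- ParentEd
  P3: PeerGroup <- Motivation -> ParentEd
  P4: PeerGroup <- TestScore <- Motivation -> ParentEd
  P5: PeerGroup <- TestScore -> Tutoring <- ParentEd
  P6: PeerGroup <- TestScore -> Tutoring <- Neighborhood <- ParentEd
The empty set is not sufficient: P3 (PeerGroup <- Motivation -> ParentEd) has no collider blocking it and no conditioned non-collider, so it is open.
Try {Motivation}:
  P1: blocked at fork node Motivation ∈ conditioning set.
  P2: blocked at fork node Motivation ∈ conditioning set.
  P3: blocked at fork node Motivation ∈ conditioning set.
  P4: blocked at fork node Motivation ∈ conditioning set.
  P5: blocked at collider Tutoring (neither it nor any descendant is in the conditioning set).
  P6: blocked at collider Tutoring (neither it nor any descendant is in the conditioning set).
{Motivation} contains no descendant of PeerGroup and blocks every backdoor path.
No other singleton works — e.g. {TestScore} leaves P3 open — so {Motivation} is the unique smallest valid adjustment set.

{Motivation}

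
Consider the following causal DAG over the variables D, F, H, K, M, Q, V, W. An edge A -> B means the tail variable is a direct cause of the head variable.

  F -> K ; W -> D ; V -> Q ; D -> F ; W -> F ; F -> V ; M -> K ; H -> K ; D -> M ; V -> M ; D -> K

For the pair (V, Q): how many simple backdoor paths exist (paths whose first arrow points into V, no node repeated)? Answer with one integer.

0

A backdoor path from V to Q is any simple undirected path whose first edge points into V (i.e. leaves V via a parent).
Parents of V: {F}.
No simple path from any parent of V reaches Q without revisiting V, so there are no backdoor paths.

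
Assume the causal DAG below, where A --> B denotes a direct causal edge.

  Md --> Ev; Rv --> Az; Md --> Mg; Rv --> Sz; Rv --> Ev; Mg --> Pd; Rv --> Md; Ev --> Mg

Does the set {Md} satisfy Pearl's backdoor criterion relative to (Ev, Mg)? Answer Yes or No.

Backdoor paths from Ev to Mg (paths whose first edge points into Ev):
  P1: Ev <- Rv -> Md -> Mg
  P2: Ev <- Md -> Mg
Condition 1 (no descendant of Ev in the set): holds — descendants of Ev are {Mg, Pd}; none are in {Md}.
Condition 2 (every backdoor path blocked by {Md}):
  P1: blocked at chain node Md ∈ conditioning set.
  P2: blocked at fork node Md ∈ conditioning set.
{Md} satisfies the backdoor criterion.

Yes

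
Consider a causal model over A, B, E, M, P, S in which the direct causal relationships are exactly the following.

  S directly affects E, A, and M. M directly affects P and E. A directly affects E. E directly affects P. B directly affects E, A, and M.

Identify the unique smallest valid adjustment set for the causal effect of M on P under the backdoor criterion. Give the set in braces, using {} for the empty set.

{B, S}

Variables eligible for adjustment (non-descendants of M, excluding M and P): {A, B, S}.
Backdoor paths from M to P:
  P1: M <- B -> A <- S -> E -> P
  P2: M <- B -> A -> E -> P
  P3: M <- B -> E -> P
  P4: M <- S -> A <- B -> E -> P
  P5: M <- S -> A -> E -> P
  P6: M <- S -> E -> P
The empty set is not sufficient: P2 (M <- B -> A -> E -> P) has no collider blocking it and no conditioned non-collider, so it is open.
Try {B, S}:
  P1: blocked at fork node B ∈ conditioning set.
  P2: blocked at fork node B ∈ conditioning set.
  P3: blocked at fork node B ∈ conditioning set.
  P4: blocked at fork node S ∈ conditioning set.
  P5: blocked at fork node S ∈ conditioning set.
  P6: blocked at fork node S ∈ conditioning set.
{B, S} contains no descendant of M and blocks every backdoor path.
Every element of {B, S} is needed (dropping B leaves P2 open; dropping S leaves P5 open), so no proper subset is valid.
Among all size-2 subsets of the eligible variables, only {B, S} blocks every backdoor path, so it is the unique smallest valid adjustment set.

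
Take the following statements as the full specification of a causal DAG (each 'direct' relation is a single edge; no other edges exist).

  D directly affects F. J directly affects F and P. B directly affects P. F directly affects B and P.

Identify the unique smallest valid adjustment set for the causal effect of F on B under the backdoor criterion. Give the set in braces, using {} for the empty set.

Variables eligible for adjustment (non-descendants of F, excluding F and B): {D, J}.
Backdoor paths from F to B:
  P1: F <- J -> P <- B
Each backdoor path contains an unconditioned collider, so every path is already blocked with the empty conditioning set:
  P1: blocked at collider P (neither it nor any descendant is in the conditioning set).
The empty set is therefore the unique smallest valid set.

{}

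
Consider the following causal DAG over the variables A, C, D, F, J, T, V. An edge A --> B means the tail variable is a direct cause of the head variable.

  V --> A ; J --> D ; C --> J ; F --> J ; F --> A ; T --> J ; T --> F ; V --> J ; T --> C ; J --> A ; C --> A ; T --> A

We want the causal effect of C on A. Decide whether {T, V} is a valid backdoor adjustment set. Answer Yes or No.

Yes

Backdoor paths from C to A (paths whose first edge points into C):
  P1: C <- T -> F -> J <- V -> A
  P2: C <- T -> F -> J -> A
  P3: C <- T -> F -> A
  P4: C <- T -> J <- V -> A
  P5: C <- T -> J <- F -> A
  P6: C <- T -> J -> A
  P7: C <- T -> A
Condition 1 (no descendant of C in the set): holds — descendants of C are {A, D, J}; none are in {T, V}.
Condition 2 (every backdoor path blocked by {T, V}):
  P1: blocked at fork node T ∈ conditioning set.
  P2: blocked at fork node T ∈ conditioning set.
  P3: blocked at fork node T ∈ conditioning set.
  P4: blocked at fork node T ∈ conditioning set.
  P5: blocked at fork node T ∈ conditioning set.
  P6: blocked at fork node T ∈ conditioning set.
  P7: blocked at fork node T ∈ conditioning set.
{T, V} satisfies the backdoor criterion.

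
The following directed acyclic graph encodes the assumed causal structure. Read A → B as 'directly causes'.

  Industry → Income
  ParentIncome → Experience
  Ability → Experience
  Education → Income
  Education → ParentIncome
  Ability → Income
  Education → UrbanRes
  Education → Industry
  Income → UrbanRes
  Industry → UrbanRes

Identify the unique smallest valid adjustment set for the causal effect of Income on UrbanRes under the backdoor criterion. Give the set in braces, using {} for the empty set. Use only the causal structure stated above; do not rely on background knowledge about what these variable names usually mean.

{Education, Industry}

Variables eligible for adjustment (non-descendants of Income, excluding Income and UrbanRes): {Ability, Education, Experience, Industry, ParentIncome}.
Backdoor paths from Income to UrbanRes:
  P1: Income <- Education -> Industry -> UrbanRes
  P2: Income <- Education -> UrbanRes
  P3: Income <- Ability -> Experience <- ParentIncome <- Education -> Industry -> UrbanRes
  P4: Income <- Ability -> Experience <- ParentIncome <- Education -> UrbanRes
  P5: Income <- Industry <- Education -> UrbanRes
  P6: Income <- Industry -> UrbanRes
The empty set is not sufficient: P1 (Income <- Education -> Industry -> UrbanRes) has no collider blocking it and no conditioned non-collider, so it is open.
Try {Education, Industry}:
  P1: blocked at fork node Education ∈ conditioning set.
  P2: blocked at fork node Education ∈ conditioning set.
  P3: blocked at collider Experience (neither it nor any descendant is in the conditioning set).
  P4: blocked at collider Experience (neither it nor any descendant is in the conditioning set).
  P5: blocked at chain node Industry ∈ conditioning set.
  P6: blocked at fork node Industry ∈ conditioning set.
{Education, Industry} contains no descendant of Income and blocks every backdoor path.
Every element of {Education, Industry} is needed (dropping Education leaves P2 open; dropping Industry leaves P6 open), so no proper subset is valid.
Among all size-2 subsets of the eligible variables, only {Education, Industry} blocks every backdoor path, so it is the unique smallest valid adjustment set.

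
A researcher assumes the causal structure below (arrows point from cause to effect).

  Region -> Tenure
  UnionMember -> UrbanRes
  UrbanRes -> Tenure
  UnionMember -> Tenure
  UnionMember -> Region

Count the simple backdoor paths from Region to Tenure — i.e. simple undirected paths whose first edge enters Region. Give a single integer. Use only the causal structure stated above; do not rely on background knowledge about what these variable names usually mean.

A backdoor path from Region to Tenure is any simple undirected path whose first edge points into Region (i.e. leaves Region via a parent).
Parents of Region: {UnionMember}.
Enumerating:
  P1: Region <- UnionMember -> UrbanRes -> Tenure
  P2: Region <- UnionMember -> Tenure
That exhausts the simple backdoor paths. Count: 2.

2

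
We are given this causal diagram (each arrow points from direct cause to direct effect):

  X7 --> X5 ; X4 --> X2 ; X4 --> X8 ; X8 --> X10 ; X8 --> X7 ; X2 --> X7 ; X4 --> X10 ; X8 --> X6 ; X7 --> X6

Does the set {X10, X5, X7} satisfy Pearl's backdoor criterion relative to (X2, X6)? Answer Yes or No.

Backdoor paths from X2 to X6 (paths whose first edge points into X2):
  P1: X2 <- X4 -> X8 -> X7 -> X6
  P2: X2 <- X4 -> X8 -> X6
  P3: X2 <- X4 -> X10 <- X8 -> X7 -> X6
  P4: X2 <- X4 -> X10 <- X8 -> X6
Condition 1 (no descendant of X2 in the set): FAILS — X5 and X7 are descendants of X2.
Condition 2 (every backdoor path blocked by {X10, X5, X7}):
  P1: blocked at chain node X7 ∈ conditioning set.
  P2: open — no interior node is in the conditioning set.
  P3: blocked at chain node X7 ∈ conditioning set.
  P4: open — collider(s) X10 are conditioned on (or have a conditioned descendant) and no non-collider on the path is in the set.
{X10, X5, X7} does not satisfy the backdoor criterion.

No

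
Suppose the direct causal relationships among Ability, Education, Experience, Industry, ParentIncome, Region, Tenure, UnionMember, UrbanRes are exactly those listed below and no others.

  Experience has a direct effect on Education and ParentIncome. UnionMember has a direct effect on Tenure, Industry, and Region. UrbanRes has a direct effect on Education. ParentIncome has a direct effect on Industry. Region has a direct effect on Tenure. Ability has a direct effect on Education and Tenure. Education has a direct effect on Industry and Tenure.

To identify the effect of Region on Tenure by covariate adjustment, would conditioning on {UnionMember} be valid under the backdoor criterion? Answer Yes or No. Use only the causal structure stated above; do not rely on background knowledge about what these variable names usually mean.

Backdoor paths from Region to Tenure (paths whose first edge points into Region):
  P1: Region <- UnionMember -> Industry <- ParentIncome <- Experience -> Education <- Ability -> Tenure
  P2: Region <- UnionMember -> Industry <- ParentIncome <- Experience -> Education -> Tenure
  P3: Region <- UnionMember -> Industry <- Education <- Ability -> Tenure
  P4: Region <- UnionMember -> Industry <- Education -> Tenure
  P5: Region <- UnionMember -> Tenure
Condition 1 (no descendant of Region in the set): holds — descendants of Region are {Tenure}; none are in {UnionMember}.
Condition 2 (every backdoor path blocked by {UnionMember}):
  P1: blocked at fork node UnionMember ∈ conditioning set.
  P2: blocked at fork node UnionMember ∈ conditioning set.
  P3: blocked at fork node UnionMember ∈ conditioning set.
  P4: blocked at fork node UnionMember ∈ conditioning set.
  P5: blocked at fork node UnionMember ∈ conditioning set.
{UnionMember} satisfies the backdoor criterion.

Yes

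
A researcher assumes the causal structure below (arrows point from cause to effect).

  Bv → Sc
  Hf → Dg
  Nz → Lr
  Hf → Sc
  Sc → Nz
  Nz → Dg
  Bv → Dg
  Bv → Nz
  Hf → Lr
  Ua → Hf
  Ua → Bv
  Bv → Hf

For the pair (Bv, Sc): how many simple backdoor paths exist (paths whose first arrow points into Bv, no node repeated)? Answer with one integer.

A backdoor path from Bv to Sc is any simple undirected path whose first edge points into Bv (i.e. leaves Bv via a parent).
Parents of Bv: {Ua}.
Enumerating:
  P1: Bv <- Ua -> Hf -> Sc
  P2: Bv <- Ua -> Hf -> Lr <- Nz <- Sc
  P3: Bv <- Ua -> Hf -> Dg <- Nz <- Sc
That exhausts the simple backdoor paths. Count: 3.

3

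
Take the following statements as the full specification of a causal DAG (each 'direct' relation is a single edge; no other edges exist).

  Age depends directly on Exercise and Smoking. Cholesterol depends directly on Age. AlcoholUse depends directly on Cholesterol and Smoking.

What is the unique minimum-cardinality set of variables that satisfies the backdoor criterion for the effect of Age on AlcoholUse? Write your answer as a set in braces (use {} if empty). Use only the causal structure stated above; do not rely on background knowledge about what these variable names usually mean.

{Smoking}

Variables eligible for adjustment (non-descendants of Age, excluding Age and AlcoholUse): {Exercise, Smoking}.
Backdoor paths from Age to AlcoholUse:
  P1: Age <- Smoking -> AlcoholUse
The empty set is not sufficient: P1 (Age <- Smoking -> AlcoholUse) has no collider blocking it and no conditioned non-collider, so it is open.
Try {Smoking}:
  P1: blocked at fork node Smoking ∈ conditioning set.
{Smoking} contains no descendant of Age and blocks every backdoor path.
No other singleton works — e.g. {Exercise} leaves P1 open — so {Smoking} is the unique smallest valid adjustment set.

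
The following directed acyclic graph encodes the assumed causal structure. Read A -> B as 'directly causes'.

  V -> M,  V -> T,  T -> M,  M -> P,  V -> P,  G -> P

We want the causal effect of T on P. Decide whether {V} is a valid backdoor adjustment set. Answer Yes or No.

Yes

Backdoor paths from T to P (paths whose first edge points into T):
  P1: T <- V -> M -> P
  P2: T <- V -> P
Condition 1 (no descendant of T in the set): holds — descendants of T are {M, P}; none are in {V}.
Condition 2 (every backdoor path blocked by {V}):
  P1: blocked at fork node V ∈ conditioning set.
  P2: blocked at fork node V ∈ conditioning set.
{V} satisfies the backdoor criterion.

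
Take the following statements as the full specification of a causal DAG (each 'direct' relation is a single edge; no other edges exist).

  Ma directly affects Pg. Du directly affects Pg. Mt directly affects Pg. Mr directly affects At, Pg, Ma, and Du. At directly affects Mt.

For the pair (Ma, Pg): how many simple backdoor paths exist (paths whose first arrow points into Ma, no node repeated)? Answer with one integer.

3

A backdoor path from Ma to Pg is any simple undirected path whose first edge points into Ma (i.e. leaves Ma via a parent).
Parents of Ma: {Mr}.
Enumerating:
  P1: Ma <- Mr -> At -> Mt -> Pg
  P2: Ma <- Mr -> Du -> Pg
  P3: Ma <- Mr -> Pg
That exhausts the simple backdoor paths. Count: 3.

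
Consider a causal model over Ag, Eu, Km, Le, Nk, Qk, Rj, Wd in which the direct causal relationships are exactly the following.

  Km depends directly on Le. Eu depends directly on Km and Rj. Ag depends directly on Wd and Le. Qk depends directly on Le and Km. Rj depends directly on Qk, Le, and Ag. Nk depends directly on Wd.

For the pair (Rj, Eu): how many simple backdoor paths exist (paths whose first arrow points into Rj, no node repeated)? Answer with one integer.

6

A backdoor path from Rj to Eu is any simple undirected path whose first edge points into Rj (i.e. leaves Rj via a parent).
Parents of Rj: {Ag, Le, Qk}.
Enumerating:
  P1: Rj <- Le -> Km -> Eu
  P2: Rj <- Le -> Qk <- Km -> Eu
  P3: Rj <- Ag <- Le -> Km -> Eu
  P4: Rj <- Ag <- Le -> Qk <- Km -> Eu
  P5: Rj <- Qk <- Le -> Km -> Eu
  P6: Rj <- Qk <- Km -> Eu
That exhausts the simple backdoor paths. Count: 6.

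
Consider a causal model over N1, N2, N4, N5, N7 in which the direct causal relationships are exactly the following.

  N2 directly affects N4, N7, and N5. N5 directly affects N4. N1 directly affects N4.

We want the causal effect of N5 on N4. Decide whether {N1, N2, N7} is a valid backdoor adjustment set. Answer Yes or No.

Backdoor paths from N5 to N4 (paths whose first edge points into N5):
  P1: N5 <- N2 -> N4
Condition 1 (no descendant of N5 in the set): holds — descendants of N5 are {N4}; none are in {N1, N2, N7}.
Condition 2 (every backdoor path blocked by {N1, N2, N7}):
  P1: blocked at fork node N2 ∈ conditioning set.
{N1, N2, N7} satisfies the backdoor criterion.

Yes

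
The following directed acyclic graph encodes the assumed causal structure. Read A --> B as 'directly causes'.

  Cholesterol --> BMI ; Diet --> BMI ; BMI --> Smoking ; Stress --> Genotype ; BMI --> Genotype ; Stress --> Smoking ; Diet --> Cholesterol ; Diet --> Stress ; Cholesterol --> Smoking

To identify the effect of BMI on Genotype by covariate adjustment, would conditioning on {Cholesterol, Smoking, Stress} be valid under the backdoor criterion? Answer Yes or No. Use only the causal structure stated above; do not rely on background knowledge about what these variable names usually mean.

No

Backdoor paths from BMI to Genotype (paths whose first edge points into BMI):
  P1: BMI <- Diet -> Cholesterol -> Smoking <- Stress -> Genotype
  P2: BMI <- Diet -> Stress -> Genotype
  P3: BMI <- Cholesterol <- Diet -> Stress -> Genotype
  P4: BMI <- Cholesterol -> Smoking <- Stress -> Genotype
Condition 1 (no descendant of BMI in the set): FAILS — Smoking is a descendant of BMI.
Condition 2 (every backdoor path blocked by {Cholesterol, Smoking, Stress}):
  P1: blocked at chain node Cholesterol ∈ conditioning set.
  P2: blocked at chain node Stress ∈ conditioning set.
  P3: blocked at chain node Cholesterol ∈ conditioning set.
  P4: blocked at fork node Cholesterol ∈ conditioning set.
{Cholesterol, Smoking, Stress} does not satisfy the backdoor criterion.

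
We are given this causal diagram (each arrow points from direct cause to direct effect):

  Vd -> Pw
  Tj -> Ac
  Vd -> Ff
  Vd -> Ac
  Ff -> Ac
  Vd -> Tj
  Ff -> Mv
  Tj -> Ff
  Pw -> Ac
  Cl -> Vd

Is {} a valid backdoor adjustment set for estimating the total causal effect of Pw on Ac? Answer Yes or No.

Backdoor paths from Pw to Ac (paths whose first edge points into Pw):
  P1: Pw <- Vd -> Tj -> Ff -> Ac
  P2: Pw <- Vd -> Tj -> Ac
  P3: Pw <- Vd -> Ff <- Tj -> Ac
  P4: Pw <- Vd -> Ff -> Ac
  P5: Pw <- Vd -> Ac
Condition 1 (no descendant of Pw in the set): holds — descendants of Pw are {Ac}; none are in {}.
Condition 2 (every backdoor path blocked by {}):
  P1: open — no interior node is in the conditioning set.
  P2: open — no interior node is in the conditioning set.
  P3: blocked at collider Ff (neither it nor any descendant is in the conditioning set).
  P4: open — no interior node is in the conditioning set.
  P5: open — no interior node is in the conditioning set.
{} does not satisfy the backdoor criterion.

No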